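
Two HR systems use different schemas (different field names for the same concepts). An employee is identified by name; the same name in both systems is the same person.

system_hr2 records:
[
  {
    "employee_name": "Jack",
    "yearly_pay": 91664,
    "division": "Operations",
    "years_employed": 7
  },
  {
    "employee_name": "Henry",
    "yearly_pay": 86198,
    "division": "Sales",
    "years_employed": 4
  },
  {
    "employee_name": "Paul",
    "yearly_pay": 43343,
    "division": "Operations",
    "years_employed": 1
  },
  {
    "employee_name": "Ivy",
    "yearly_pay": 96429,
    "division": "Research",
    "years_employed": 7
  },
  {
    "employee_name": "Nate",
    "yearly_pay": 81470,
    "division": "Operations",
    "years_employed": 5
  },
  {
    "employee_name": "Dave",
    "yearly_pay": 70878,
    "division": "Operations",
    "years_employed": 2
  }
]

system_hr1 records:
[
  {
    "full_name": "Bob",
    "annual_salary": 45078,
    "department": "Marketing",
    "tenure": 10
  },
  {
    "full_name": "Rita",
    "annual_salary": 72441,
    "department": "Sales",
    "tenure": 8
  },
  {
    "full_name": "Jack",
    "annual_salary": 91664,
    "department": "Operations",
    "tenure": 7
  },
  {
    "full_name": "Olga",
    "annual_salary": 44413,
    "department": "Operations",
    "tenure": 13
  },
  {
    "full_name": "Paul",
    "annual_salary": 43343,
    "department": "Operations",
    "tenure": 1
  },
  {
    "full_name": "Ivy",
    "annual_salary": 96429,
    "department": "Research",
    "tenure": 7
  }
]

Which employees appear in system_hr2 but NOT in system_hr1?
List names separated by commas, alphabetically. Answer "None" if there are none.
Dave, Henry, Nate

Schema mapping: "employee_name" (system_hr2) = "full_name" (system_hr1) = employee name

Names in system_hr2: ['Dave', 'Henry', 'Ivy', 'Jack', 'Nate', 'Paul']
Names in system_hr1: ['Bob', 'Ivy', 'Jack', 'Olga', 'Paul', 'Rita']

In system_hr2 but not system_hr1: ['Dave', 'Henry', 'Nate']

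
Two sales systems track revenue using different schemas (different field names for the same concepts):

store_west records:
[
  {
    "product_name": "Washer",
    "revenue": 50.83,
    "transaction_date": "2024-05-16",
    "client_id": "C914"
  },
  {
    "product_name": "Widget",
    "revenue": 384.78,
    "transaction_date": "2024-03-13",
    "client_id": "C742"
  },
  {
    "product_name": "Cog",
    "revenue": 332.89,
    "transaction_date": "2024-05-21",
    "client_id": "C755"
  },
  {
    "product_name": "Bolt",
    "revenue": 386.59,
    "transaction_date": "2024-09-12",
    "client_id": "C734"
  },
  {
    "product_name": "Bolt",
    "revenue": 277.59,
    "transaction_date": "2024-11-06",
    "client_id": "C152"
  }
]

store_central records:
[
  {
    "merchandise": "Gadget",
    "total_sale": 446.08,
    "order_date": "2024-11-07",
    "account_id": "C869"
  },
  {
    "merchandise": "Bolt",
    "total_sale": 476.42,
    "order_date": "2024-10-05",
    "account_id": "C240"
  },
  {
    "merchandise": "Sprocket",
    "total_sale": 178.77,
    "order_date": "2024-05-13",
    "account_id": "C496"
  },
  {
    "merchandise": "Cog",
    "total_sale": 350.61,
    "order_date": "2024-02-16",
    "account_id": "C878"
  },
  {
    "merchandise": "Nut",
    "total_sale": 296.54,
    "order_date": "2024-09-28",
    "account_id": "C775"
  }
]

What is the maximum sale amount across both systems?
476.42

Reconcile: "revenue" (store_west) = "total_sale" (store_central) = sale amount

Maximum in store_west: 386.59
Maximum in store_central: 476.42

Overall maximum: max(386.59, 476.42) = 476.42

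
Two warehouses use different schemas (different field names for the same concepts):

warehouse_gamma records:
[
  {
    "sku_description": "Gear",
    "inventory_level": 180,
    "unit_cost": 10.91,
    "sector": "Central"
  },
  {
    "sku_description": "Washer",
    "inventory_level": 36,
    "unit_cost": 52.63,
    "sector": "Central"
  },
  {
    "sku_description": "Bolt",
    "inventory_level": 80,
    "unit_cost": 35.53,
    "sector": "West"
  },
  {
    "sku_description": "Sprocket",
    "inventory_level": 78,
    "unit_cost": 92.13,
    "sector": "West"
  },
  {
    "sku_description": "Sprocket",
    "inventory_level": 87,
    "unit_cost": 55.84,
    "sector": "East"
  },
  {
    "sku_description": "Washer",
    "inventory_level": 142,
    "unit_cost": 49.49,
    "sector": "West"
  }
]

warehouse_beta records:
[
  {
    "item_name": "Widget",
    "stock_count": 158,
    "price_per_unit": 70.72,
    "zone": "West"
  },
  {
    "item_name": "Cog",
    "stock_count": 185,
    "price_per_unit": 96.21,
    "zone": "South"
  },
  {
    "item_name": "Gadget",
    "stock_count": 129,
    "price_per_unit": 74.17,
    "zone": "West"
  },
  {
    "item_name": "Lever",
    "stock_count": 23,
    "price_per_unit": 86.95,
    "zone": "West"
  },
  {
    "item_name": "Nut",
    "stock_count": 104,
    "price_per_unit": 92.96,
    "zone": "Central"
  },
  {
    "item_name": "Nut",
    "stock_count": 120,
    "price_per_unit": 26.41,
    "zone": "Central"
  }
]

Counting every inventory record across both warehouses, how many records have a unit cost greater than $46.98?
9

Schema mapping: "unit_cost" (warehouse_gamma) = "price_per_unit" (warehouse_beta) = unit cost

Records > $46.98 in warehouse_gamma: 4
Records > $46.98 in warehouse_beta: 5

Total count: 4 + 5 = 9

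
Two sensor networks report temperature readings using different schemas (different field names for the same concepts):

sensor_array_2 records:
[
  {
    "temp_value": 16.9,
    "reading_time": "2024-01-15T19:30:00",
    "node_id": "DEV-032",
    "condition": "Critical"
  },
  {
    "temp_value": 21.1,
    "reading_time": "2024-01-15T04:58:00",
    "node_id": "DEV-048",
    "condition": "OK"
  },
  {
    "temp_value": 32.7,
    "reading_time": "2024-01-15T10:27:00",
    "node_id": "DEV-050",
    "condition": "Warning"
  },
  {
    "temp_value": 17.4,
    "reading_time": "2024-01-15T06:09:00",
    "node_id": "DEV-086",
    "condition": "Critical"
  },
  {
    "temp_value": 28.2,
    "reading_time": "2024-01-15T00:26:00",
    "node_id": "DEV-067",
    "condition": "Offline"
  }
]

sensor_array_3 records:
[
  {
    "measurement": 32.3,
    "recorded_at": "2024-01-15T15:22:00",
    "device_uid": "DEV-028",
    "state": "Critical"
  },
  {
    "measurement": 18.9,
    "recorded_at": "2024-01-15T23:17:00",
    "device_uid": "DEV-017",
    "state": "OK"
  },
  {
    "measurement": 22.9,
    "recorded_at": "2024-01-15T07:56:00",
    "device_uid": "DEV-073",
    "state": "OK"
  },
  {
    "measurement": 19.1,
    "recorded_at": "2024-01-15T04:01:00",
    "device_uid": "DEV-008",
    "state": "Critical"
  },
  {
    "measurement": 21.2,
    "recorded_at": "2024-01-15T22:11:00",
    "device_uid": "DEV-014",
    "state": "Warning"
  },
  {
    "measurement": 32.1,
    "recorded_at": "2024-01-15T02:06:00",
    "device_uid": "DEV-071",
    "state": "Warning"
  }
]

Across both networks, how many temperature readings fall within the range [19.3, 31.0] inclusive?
4

Schema mapping: "temp_value" (sensor_array_2) = "measurement" (sensor_array_3) = temperature

Readings in [19.3, 31.0] from sensor_array_2: 2
Readings in [19.3, 31.0] from sensor_array_3: 2

Total count: 2 + 2 = 4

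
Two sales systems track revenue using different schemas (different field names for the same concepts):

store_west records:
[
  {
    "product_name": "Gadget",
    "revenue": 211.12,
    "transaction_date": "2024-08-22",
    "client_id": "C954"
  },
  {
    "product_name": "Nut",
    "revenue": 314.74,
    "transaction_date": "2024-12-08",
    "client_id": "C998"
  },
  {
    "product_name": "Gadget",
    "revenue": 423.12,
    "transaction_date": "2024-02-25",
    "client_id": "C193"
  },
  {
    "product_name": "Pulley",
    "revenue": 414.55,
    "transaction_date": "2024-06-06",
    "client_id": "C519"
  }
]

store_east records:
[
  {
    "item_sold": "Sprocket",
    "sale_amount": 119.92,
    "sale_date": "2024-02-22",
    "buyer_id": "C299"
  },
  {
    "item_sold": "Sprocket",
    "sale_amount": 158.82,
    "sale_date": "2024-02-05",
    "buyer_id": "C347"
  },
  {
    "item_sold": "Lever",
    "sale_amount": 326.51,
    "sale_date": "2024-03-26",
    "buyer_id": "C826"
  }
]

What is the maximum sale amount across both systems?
423.12

Reconcile: "revenue" (store_west) = "sale_amount" (store_east) = sale amount

Maximum in store_west: 423.12
Maximum in store_east: 326.51

Overall maximum: max(423.12, 326.51) = 423.12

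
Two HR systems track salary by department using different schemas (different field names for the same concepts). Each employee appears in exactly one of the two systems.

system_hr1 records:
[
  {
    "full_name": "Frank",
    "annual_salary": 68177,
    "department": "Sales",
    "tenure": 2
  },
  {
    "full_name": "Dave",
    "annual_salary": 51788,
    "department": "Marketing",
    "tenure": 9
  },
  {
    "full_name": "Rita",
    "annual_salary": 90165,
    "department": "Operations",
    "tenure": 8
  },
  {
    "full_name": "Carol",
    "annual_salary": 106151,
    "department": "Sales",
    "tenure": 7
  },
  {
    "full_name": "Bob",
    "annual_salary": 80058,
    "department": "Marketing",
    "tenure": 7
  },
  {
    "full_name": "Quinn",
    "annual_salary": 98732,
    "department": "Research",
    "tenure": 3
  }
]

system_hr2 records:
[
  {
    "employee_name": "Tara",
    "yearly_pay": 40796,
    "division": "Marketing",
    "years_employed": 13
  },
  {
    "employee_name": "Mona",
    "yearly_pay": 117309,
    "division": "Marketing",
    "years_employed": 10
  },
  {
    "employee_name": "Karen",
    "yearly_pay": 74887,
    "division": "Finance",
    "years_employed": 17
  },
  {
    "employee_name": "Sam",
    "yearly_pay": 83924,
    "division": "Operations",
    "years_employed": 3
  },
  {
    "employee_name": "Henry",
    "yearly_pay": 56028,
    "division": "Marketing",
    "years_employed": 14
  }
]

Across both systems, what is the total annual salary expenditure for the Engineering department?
0

Schema mappings:
- "department" (system_hr1) = "division" (system_hr2) = department
- "annual_salary" (system_hr1) = "yearly_pay" (system_hr2) = salary

Engineering salaries from system_hr1: 0
Engineering salaries from system_hr2: 0

Total: 0 + 0 = 0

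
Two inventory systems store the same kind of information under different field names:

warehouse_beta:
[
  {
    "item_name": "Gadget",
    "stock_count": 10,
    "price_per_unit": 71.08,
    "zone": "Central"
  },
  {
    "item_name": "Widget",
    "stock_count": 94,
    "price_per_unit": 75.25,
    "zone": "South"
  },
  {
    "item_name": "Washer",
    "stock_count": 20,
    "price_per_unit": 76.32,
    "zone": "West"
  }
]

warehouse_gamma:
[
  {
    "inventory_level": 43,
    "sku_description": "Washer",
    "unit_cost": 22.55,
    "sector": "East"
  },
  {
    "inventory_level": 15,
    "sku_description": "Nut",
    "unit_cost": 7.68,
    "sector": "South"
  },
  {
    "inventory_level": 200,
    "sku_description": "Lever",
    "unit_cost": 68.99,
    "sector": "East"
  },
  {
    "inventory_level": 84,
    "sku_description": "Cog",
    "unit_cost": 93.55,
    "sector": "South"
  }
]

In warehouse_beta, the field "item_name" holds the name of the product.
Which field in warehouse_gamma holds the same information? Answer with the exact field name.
sku_description

In warehouse_beta, "item_name" holds the name of the product.
The fields in warehouse_gamma are: "inventory_level", "sku_description", "unit_cost", "sector".
"sku_description" is the match: the name refers to the same concept and its values are product-name strings (e.g. 'Cog', 'Lever').
The other fields ("inventory_level", "unit_cost", "sector") hold different kinds of data.

So "item_name" in warehouse_beta corresponds to "sku_description" in warehouse_gamma.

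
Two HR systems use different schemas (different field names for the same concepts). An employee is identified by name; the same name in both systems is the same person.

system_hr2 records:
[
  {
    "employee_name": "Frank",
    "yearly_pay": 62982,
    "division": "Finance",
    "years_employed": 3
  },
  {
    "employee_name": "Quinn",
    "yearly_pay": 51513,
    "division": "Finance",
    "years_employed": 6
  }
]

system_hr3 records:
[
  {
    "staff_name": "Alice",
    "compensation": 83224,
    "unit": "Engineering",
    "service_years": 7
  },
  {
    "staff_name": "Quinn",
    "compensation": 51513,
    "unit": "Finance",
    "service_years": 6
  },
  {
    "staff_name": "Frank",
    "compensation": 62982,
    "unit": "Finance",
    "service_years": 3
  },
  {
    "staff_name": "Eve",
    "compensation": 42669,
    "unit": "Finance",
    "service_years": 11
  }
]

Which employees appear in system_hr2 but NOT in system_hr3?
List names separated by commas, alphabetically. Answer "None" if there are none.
None

Schema mapping: "employee_name" (system_hr2) = "staff_name" (system_hr3) = employee name

Names in system_hr2: ['Frank', 'Quinn']
Names in system_hr3: ['Alice', 'Eve', 'Frank', 'Quinn']

In system_hr2 but not system_hr3: None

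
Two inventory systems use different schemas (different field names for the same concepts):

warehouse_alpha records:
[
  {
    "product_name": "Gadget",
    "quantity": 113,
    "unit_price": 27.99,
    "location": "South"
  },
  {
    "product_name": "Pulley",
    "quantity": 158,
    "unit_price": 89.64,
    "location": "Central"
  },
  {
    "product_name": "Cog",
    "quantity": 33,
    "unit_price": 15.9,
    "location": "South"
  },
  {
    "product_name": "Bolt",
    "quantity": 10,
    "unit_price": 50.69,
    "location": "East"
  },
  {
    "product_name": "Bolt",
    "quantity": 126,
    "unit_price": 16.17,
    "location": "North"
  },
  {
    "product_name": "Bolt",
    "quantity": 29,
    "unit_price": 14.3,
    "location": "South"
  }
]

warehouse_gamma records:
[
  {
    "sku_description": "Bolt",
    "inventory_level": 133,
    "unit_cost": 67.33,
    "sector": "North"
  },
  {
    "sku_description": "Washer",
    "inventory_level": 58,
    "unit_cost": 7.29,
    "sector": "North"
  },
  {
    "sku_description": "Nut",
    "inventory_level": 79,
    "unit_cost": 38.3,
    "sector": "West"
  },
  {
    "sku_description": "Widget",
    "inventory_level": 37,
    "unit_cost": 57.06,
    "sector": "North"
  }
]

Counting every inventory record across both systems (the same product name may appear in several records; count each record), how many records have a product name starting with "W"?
2

Schema mapping: "product_name" (warehouse_alpha) = "sku_description" (warehouse_gamma) = product name

Records with product name starting with "W" in warehouse_alpha: 0
Records with product name starting with "W" in warehouse_gamma: 2

Total: 0 + 2 = 2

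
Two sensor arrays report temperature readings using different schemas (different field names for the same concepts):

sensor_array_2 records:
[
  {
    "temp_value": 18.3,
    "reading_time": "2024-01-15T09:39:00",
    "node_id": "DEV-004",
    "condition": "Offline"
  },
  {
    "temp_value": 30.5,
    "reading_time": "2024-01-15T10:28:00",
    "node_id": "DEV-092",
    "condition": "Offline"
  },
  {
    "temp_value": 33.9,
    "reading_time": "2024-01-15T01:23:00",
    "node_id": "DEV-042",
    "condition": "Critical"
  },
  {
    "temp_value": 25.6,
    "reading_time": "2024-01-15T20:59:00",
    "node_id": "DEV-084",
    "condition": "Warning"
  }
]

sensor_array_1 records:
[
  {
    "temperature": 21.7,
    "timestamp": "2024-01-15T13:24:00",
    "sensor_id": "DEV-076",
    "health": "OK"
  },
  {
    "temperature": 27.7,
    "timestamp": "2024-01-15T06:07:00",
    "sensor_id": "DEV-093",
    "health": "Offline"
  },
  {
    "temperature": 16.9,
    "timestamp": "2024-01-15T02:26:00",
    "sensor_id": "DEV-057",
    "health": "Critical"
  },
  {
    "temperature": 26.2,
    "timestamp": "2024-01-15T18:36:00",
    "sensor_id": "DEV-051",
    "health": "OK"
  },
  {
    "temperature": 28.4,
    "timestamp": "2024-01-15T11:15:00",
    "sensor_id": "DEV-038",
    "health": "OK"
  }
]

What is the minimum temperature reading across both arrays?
16.9

Schema mapping: "temp_value" (sensor_array_2) = "temperature" (sensor_array_1) = temperature reading

Minimum in sensor_array_2: 18.3
Minimum in sensor_array_1: 16.9

Overall minimum: min(18.3, 16.9) = 16.9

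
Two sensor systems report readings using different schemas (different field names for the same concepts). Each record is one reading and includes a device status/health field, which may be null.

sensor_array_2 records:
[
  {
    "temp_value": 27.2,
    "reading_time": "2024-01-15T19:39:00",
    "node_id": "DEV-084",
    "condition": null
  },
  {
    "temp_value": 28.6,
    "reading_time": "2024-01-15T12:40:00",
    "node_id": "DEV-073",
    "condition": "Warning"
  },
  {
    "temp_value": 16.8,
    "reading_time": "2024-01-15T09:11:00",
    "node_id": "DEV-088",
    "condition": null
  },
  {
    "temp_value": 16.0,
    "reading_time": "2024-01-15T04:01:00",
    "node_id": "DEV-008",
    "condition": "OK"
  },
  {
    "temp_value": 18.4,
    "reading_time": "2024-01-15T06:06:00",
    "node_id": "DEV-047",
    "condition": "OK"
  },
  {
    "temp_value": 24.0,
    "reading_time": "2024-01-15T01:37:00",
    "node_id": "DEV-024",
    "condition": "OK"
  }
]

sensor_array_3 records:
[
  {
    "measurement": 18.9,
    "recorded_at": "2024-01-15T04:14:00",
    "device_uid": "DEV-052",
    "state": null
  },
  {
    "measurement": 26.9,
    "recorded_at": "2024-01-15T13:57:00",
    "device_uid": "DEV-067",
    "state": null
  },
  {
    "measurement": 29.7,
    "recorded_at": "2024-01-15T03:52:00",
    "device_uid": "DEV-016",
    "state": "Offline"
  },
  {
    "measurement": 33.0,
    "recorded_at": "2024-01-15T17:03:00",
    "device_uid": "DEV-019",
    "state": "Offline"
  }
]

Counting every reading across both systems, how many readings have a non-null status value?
6

Schema mapping: "condition" (sensor_array_2) = "state" (sensor_array_3) = status

Non-null in sensor_array_2: 4
Non-null in sensor_array_3: 2

Total non-null: 4 + 2 = 6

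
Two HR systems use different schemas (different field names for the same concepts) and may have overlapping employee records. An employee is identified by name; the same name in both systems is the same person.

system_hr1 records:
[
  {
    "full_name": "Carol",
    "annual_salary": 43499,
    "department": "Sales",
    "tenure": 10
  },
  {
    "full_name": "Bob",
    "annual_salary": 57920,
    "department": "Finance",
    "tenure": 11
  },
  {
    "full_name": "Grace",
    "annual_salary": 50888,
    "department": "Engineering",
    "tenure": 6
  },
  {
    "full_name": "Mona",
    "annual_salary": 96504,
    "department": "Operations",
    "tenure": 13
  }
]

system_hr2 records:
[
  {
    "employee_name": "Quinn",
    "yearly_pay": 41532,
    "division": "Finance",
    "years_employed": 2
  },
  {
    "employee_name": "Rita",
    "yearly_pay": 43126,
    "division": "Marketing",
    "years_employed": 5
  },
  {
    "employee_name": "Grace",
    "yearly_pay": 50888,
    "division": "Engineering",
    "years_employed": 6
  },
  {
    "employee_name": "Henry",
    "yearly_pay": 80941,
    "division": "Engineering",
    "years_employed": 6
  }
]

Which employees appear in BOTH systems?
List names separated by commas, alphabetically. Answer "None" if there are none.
Grace

Schema mapping: "full_name" (system_hr1) = "employee_name" (system_hr2) = employee name

Names in system_hr1: ['Bob', 'Carol', 'Grace', 'Mona']
Names in system_hr2: ['Grace', 'Henry', 'Quinn', 'Rita']

Intersection: ['Grace']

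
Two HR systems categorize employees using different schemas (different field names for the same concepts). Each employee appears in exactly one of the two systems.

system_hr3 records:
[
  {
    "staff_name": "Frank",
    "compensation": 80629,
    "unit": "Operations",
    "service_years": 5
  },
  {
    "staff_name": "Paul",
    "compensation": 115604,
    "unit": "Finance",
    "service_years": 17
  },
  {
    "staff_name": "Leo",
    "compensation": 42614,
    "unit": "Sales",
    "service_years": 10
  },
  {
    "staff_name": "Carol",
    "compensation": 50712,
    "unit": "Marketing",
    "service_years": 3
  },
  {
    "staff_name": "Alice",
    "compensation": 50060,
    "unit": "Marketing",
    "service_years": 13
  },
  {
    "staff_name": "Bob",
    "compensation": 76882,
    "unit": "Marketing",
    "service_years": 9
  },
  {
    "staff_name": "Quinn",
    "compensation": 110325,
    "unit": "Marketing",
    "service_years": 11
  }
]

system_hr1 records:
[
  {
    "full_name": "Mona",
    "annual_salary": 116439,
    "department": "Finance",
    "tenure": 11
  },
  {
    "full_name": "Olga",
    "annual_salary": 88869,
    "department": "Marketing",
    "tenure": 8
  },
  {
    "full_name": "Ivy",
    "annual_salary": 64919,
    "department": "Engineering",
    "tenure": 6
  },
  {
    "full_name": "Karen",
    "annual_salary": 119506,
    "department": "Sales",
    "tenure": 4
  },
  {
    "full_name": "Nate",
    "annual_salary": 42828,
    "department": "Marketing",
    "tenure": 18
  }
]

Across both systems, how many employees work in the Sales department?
2

Schema mapping: "unit" (system_hr3) = "department" (system_hr1) = department

Sales employees in system_hr3: 1
Sales employees in system_hr1: 1

Total in Sales: 1 + 1 = 2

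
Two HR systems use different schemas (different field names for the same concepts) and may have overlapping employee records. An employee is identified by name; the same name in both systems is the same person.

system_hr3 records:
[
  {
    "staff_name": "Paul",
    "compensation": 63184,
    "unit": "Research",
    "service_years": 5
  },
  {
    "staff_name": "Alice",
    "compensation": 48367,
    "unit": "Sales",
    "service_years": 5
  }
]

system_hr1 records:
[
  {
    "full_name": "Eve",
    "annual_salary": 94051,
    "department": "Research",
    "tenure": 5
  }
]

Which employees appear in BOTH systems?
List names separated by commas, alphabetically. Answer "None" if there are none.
None

Schema mapping: "staff_name" (system_hr3) = "full_name" (system_hr1) = employee name

Names in system_hr3: ['Alice', 'Paul']
Names in system_hr1: ['Eve']

Intersection: None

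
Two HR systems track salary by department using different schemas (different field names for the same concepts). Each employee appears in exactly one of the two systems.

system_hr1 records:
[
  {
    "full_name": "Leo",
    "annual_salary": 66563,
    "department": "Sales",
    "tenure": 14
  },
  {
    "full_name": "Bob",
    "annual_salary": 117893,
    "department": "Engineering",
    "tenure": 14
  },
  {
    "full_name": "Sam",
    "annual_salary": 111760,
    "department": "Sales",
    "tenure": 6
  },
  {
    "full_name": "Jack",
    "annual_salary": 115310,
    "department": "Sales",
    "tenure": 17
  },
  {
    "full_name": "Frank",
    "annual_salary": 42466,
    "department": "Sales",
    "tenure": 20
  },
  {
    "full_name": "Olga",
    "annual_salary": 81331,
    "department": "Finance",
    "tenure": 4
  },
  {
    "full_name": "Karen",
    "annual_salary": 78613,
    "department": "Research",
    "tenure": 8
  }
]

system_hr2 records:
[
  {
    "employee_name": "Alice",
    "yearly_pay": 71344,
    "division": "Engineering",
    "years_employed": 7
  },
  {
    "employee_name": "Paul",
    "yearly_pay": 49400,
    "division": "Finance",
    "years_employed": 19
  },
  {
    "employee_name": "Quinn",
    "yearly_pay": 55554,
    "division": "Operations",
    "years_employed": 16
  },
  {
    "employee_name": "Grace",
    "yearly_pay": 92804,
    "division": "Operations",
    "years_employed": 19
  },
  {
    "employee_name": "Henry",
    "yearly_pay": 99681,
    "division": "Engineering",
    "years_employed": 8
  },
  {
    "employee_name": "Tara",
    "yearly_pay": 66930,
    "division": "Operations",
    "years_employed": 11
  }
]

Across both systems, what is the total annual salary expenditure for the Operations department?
215288

Schema mappings:
- "department" (system_hr1) = "division" (system_hr2) = department
- "annual_salary" (system_hr1) = "yearly_pay" (system_hr2) = salary

Operations salaries from system_hr1: 0
Operations salaries from system_hr2: 215288

Total: 0 + 215288 = 215288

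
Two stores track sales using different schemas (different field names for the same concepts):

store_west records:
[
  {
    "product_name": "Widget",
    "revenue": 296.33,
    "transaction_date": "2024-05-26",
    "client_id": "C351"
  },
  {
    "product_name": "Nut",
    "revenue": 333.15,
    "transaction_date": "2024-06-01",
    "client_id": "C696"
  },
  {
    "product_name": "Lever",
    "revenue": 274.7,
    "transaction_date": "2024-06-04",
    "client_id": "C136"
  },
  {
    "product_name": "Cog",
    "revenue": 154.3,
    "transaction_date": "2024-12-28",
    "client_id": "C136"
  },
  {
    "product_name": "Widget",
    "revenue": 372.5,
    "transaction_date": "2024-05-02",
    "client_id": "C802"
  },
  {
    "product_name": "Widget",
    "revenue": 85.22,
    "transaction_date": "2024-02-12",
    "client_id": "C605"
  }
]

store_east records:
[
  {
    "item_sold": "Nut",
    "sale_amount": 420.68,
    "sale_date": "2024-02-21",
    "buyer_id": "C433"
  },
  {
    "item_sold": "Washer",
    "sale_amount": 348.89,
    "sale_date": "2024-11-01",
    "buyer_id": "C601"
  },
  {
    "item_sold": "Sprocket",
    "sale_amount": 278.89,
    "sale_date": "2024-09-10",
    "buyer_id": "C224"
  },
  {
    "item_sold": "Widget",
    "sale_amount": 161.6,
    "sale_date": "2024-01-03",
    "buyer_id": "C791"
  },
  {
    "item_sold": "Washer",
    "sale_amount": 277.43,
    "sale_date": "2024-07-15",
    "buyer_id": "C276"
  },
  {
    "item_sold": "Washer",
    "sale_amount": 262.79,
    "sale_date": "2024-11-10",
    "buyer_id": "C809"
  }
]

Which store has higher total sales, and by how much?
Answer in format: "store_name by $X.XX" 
store_east by $234.08

Schema mapping: "revenue" (store_west) = "sale_amount" (store_east) = sale amount

Total for store_west: 1516.20
Total for store_east: 1750.28

Difference: |1516.20 - 1750.28| = 234.08
store_east has higher sales by $234.08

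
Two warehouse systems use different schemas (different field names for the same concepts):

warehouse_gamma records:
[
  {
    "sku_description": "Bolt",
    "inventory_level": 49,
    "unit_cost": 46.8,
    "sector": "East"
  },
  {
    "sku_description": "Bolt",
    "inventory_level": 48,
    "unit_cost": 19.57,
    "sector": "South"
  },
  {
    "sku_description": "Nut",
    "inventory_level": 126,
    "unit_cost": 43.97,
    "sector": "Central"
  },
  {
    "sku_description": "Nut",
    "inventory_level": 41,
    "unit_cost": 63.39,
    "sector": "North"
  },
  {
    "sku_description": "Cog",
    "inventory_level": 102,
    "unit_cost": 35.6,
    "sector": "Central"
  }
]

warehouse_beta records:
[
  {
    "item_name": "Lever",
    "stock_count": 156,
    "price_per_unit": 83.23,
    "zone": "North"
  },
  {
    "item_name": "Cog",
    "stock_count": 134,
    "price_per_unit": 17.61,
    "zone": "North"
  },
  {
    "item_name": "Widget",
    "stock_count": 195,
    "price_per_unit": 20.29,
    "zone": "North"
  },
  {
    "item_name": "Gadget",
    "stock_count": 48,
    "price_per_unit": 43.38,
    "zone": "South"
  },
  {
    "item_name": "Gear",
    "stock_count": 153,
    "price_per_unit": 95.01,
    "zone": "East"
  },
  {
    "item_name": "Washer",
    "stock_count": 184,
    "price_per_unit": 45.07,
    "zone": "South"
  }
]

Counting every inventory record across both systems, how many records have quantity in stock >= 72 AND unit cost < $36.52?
3

Schema mappings:
- "inventory_level" (warehouse_gamma) = "stock_count" (warehouse_beta) = quantity
- "unit_cost" (warehouse_gamma) = "price_per_unit" (warehouse_beta) = unit cost

Records meeting both conditions in warehouse_gamma: 1
Records meeting both conditions in warehouse_beta: 2

Total: 1 + 2 = 3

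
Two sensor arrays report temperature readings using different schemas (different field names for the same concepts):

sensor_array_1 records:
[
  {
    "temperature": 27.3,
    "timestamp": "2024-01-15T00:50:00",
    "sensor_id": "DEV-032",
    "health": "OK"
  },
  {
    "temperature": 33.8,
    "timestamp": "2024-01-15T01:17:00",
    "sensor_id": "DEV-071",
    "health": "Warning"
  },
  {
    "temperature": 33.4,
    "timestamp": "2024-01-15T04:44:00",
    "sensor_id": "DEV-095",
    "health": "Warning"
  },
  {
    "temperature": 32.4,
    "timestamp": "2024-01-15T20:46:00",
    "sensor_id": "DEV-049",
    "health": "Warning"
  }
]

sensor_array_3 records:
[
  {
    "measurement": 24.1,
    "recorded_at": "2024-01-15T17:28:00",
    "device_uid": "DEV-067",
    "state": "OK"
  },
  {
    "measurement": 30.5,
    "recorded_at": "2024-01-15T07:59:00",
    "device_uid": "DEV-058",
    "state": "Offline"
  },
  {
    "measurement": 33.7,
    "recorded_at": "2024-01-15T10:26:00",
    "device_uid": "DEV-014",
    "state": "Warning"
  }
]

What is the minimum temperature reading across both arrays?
24.1

Schema mapping: "temperature" (sensor_array_1) = "measurement" (sensor_array_3) = temperature reading

Minimum in sensor_array_1: 27.3
Minimum in sensor_array_3: 24.1

Overall minimum: min(27.3, 24.1) = 24.1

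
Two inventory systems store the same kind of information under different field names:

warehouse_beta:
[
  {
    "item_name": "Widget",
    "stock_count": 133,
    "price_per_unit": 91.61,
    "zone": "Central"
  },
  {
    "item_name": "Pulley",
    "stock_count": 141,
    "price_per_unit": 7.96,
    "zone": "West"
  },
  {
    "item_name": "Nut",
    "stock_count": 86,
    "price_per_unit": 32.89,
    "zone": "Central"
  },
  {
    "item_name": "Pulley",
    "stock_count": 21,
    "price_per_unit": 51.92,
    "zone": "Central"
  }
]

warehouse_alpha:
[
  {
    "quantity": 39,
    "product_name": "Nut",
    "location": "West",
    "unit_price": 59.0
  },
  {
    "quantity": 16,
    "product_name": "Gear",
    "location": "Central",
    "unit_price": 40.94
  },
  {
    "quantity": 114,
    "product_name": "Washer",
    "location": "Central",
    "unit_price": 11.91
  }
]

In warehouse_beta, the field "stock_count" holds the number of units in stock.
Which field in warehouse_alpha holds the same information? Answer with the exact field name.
quantity

In warehouse_beta, "stock_count" holds the number of units in stock.
The fields in warehouse_alpha are: "quantity", "product_name", "location", "unit_price".
"quantity" is the match: the name refers to the same concept and its values are whole-number counts (e.g. 39, 16).
The other fields ("product_name", "location", "unit_price") hold different kinds of data.

So "stock_count" in warehouse_beta corresponds to "quantity" in warehouse_alpha.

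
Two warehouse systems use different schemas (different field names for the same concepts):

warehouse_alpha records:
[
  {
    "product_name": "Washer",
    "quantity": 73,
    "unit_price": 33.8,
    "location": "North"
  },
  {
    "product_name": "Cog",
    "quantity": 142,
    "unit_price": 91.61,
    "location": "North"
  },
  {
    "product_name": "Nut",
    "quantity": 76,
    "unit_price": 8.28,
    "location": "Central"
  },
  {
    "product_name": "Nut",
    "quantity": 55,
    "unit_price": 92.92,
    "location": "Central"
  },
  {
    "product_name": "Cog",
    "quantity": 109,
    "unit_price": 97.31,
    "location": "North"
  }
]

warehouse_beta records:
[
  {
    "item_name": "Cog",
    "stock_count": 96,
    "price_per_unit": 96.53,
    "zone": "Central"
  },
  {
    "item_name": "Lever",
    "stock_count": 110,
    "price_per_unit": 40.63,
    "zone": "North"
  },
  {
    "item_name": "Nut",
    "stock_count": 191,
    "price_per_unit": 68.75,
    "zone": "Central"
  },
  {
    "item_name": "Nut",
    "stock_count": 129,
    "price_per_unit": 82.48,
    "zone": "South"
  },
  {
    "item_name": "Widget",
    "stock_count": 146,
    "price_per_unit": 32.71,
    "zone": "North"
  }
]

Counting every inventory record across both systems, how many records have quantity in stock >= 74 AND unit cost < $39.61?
2

Schema mappings:
- "quantity" (warehouse_alpha) = "stock_count" (warehouse_beta) = quantity
- "unit_price" (warehouse_alpha) = "price_per_unit" (warehouse_beta) = unit cost

Records meeting both conditions in warehouse_alpha: 1
Records meeting both conditions in warehouse_beta: 1

Total: 1 + 1 = 2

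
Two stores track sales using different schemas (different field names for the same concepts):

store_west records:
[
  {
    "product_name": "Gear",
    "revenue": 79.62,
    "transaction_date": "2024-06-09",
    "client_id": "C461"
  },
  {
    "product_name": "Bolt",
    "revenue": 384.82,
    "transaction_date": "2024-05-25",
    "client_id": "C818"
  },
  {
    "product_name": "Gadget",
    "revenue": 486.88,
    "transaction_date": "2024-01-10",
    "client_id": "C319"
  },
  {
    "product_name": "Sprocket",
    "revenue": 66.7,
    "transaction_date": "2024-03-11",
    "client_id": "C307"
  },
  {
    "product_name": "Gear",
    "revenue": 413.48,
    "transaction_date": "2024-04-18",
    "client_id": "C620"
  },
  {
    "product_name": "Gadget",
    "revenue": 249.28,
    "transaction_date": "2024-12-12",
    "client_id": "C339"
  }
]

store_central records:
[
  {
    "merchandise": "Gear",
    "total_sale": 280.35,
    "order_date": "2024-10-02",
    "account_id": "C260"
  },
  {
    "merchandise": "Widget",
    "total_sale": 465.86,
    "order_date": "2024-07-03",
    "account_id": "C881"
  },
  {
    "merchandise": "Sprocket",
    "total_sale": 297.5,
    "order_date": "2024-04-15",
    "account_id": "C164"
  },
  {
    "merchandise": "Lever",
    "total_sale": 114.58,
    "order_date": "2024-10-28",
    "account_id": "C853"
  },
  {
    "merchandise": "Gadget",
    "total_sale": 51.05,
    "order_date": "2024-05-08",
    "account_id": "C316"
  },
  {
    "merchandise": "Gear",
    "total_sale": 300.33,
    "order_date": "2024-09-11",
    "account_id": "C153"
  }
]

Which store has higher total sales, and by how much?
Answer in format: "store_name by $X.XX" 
store_west by $171.11

Schema mapping: "revenue" (store_west) = "total_sale" (store_central) = sale amount

Total for store_west: 1680.78
Total for store_central: 1509.67

Difference: |1680.78 - 1509.67| = 171.11
store_west has higher sales by $171.11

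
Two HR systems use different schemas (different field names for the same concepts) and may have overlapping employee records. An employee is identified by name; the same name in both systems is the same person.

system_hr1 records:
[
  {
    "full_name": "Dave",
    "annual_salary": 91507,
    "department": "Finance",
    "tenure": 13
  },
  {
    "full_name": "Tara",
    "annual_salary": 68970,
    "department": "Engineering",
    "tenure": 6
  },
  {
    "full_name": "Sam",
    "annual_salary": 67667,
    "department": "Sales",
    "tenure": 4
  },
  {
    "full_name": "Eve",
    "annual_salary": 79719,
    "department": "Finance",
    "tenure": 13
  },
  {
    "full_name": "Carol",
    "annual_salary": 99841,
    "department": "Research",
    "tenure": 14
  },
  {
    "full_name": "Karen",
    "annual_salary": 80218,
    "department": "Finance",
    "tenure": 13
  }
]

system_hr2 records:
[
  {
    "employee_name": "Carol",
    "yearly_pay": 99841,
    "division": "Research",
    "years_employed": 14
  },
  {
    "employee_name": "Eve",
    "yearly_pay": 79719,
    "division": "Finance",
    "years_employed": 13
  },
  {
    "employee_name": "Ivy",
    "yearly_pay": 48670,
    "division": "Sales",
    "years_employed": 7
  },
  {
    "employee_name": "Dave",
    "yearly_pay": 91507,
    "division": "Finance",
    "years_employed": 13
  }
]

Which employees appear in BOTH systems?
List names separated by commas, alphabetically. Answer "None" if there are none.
Carol, Dave, Eve

Schema mapping: "full_name" (system_hr1) = "employee_name" (system_hr2) = employee name

Names in system_hr1: ['Carol', 'Dave', 'Eve', 'Karen', 'Sam', 'Tara']
Names in system_hr2: ['Carol', 'Dave', 'Eve', 'Ivy']

Intersection: ['Carol', 'Dave', 'Eve']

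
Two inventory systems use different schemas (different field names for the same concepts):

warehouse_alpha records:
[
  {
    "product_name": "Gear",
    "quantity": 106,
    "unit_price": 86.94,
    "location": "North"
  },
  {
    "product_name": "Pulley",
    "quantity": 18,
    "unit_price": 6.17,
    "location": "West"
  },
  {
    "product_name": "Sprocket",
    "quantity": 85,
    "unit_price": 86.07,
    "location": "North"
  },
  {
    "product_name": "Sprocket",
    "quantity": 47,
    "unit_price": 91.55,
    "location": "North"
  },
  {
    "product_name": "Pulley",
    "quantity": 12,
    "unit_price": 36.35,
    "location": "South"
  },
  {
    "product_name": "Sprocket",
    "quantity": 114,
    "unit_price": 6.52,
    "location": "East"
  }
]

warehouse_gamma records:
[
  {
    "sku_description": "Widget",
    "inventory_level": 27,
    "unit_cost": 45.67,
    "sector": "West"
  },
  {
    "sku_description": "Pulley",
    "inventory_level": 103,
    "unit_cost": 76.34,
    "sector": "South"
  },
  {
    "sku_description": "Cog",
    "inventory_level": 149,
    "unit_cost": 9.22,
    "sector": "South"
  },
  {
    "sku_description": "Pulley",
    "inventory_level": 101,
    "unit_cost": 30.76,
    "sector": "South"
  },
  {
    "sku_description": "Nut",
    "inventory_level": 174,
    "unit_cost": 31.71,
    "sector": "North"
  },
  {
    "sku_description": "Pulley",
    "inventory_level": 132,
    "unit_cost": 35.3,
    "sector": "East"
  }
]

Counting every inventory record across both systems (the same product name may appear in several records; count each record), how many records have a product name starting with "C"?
1

Schema mapping: "product_name" (warehouse_alpha) = "sku_description" (warehouse_gamma) = product name

Records with product name starting with "C" in warehouse_alpha: 0
Records with product name starting with "C" in warehouse_gamma: 1

Total: 0 + 1 = 1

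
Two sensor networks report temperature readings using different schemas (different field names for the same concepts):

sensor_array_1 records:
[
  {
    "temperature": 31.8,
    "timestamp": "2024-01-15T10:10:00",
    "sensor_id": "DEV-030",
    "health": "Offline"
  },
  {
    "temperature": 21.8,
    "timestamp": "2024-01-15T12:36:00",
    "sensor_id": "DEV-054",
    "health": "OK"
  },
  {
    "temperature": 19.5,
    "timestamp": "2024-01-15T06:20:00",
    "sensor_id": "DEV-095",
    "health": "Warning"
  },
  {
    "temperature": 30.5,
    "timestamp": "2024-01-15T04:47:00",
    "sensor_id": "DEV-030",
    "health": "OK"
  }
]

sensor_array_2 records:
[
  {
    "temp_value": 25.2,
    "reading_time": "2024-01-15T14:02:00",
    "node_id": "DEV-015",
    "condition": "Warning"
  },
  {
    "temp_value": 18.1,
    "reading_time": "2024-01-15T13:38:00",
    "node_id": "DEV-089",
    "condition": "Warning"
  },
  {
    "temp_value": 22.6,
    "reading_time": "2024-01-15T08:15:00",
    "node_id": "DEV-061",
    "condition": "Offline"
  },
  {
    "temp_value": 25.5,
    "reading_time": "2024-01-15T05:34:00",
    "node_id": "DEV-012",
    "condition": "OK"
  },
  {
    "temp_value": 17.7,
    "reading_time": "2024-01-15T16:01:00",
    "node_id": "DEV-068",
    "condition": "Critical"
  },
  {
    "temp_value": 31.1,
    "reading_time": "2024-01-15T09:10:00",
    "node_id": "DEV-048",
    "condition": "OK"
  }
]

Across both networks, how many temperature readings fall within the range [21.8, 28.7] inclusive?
4

Schema mapping: "temperature" (sensor_array_1) = "temp_value" (sensor_array_2) = temperature

Readings in [21.8, 28.7] from sensor_array_1: 1
Readings in [21.8, 28.7] from sensor_array_2: 3

Total count: 1 + 3 = 4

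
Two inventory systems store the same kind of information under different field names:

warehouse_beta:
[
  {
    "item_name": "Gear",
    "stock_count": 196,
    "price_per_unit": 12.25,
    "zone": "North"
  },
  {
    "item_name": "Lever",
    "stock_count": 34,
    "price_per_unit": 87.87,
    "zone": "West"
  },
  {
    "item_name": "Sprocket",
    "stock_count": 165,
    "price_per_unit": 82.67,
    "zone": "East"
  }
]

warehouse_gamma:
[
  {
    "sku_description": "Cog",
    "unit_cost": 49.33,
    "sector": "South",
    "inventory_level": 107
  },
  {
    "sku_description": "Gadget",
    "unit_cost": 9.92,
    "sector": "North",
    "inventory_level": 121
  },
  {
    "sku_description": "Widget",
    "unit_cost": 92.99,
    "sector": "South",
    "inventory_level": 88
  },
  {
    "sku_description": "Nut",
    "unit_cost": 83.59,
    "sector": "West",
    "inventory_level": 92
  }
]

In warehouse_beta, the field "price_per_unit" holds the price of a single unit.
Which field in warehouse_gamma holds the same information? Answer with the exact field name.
unit_cost

In warehouse_beta, "price_per_unit" holds the price of a single unit.
The fields in warehouse_gamma are: "sku_description", "unit_cost", "sector", "inventory_level".
"unit_cost" is the match: the name refers to the same concept and its values are decimal currency amounts (e.g. 49.33, 9.92).
The other fields ("sku_description", "sector", "inventory_level") hold different kinds of data.

So "price_per_unit" in warehouse_beta corresponds to "unit_cost" in warehouse_gamma.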